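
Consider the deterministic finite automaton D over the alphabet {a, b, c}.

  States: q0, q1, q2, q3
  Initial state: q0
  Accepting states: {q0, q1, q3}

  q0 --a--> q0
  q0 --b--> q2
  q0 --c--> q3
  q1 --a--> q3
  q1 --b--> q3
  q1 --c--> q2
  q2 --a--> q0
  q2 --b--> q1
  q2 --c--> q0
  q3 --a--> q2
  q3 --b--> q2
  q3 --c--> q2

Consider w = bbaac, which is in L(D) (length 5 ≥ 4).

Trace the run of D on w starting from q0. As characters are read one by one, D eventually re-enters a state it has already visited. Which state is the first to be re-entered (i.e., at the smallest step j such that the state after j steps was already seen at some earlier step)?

q2

Run of D on w = b b a a c:
  step 0: q0  (start)
  step 1: q2  (read b: q0→q2)
  step 2: q1  (read b: q2→q1)
  step 3: q3  (read a: q1→q3)
  step 4: q2  (read a: q3→q2)   ← first repeat (q2 seen earlier)
  step 5: q0  (read c: q2→q0)

The earliest repeat is at step j = 4: D is in q2, which it already visited at step i = 1.
Pumping length from the standard proof: p = 4 (the number of states). The repeated state found above gives |xy| = j ≤ 4 and |y| = j − i ≥ 1.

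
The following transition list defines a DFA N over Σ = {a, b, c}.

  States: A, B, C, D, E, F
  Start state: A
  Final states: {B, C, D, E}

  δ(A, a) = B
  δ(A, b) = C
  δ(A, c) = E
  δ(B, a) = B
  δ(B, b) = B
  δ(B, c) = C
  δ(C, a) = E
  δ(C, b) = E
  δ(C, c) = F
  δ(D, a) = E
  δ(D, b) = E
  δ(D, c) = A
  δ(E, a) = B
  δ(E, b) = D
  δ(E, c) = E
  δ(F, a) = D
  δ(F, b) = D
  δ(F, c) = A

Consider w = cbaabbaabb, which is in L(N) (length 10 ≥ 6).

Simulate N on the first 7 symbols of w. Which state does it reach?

State sequence: A -c-> E -b-> D -a-> E -a-> B -b-> B -b-> B -a-> B

After reading 7 characters, N is in state B.
(This kind of state-tracing is the core of the pumping-lemma construction: with 6 states, pigeonhole forces a repeat within the first 6 steps.)

B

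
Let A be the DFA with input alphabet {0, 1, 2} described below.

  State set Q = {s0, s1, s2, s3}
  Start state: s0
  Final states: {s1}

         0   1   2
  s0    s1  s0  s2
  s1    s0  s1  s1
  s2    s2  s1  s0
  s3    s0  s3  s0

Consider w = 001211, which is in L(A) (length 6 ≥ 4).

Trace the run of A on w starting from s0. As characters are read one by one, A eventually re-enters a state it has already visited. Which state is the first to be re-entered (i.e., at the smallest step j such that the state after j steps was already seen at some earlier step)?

State sequence: s0 -0-> s1 -0-> s0 -1-> s0 -2-> s2 -1-> s1 -1-> s1
First repeat at step 2: s0 was already visited.

The earliest repeat is at step j = 2: A is in s0, which it already visited at step i = 0.
Pumping length from the standard proof: p = 4 (the number of states). The repeated state found above gives |xy| = j ≤ 4 and |y| = j − i ≥ 1.

s0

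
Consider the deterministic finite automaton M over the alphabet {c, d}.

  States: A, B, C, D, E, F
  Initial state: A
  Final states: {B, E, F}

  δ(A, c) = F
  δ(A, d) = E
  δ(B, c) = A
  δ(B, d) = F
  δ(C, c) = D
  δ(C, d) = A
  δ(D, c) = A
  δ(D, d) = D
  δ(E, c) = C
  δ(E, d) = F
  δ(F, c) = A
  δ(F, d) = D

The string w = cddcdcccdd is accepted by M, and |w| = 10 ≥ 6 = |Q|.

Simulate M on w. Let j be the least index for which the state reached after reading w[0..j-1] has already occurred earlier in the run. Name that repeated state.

State sequence: A -c-> F -d-> D -d-> D -c-> A -d-> E -c-> C -c-> D -c-> A -d-> E -d-> F
First repeat at step 3: D was already visited.

The earliest repeat is at step j = 3: M is in D, which it already visited at step i = 2.
Since M has 6 states, any run of length ≥ 6 visits 6+1 states, so by pigeonhole some state repeats within the first 6 steps — that repeat gives the pumpable loop.

D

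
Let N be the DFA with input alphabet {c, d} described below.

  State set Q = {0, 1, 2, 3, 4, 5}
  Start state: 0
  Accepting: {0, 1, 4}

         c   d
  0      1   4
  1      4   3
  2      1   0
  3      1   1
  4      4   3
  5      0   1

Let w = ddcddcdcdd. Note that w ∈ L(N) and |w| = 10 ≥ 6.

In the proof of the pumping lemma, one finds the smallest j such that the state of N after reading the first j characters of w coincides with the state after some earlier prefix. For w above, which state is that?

3

State sequence: 0 -d-> 4 -d-> 3 -c-> 1 -d-> 3 -d-> 1 -c-> 4 -d-> 3 -c-> 1 -d-> 3 -d-> 1
First repeat at step 4: 3 was already visited.

The earliest repeat is at step j = 4: N is in 3, which it already visited at step i = 2.
The DFA has 6 states, so the proof of the pumping lemma guarantees a repeated state among the first 6+1 visited; the segment between the two visits is the pumpable y.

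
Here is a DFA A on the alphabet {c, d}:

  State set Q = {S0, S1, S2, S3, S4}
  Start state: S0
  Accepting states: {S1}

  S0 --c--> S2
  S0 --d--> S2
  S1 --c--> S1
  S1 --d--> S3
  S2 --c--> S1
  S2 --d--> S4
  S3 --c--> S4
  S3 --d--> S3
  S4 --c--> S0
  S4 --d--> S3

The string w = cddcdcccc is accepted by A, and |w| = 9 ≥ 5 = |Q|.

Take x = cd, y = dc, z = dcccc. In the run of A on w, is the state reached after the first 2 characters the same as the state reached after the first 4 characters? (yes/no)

yes

State sequence: S0 -c-> S2 -d-> S4 -d-> S3 -c-> S4

After x (step 2): S4. After xy (step 4): S4.
They match, so y = dc drives A around a cycle from S4 back to itself; pumping y any number of times keeps A in S4 before reading z, and xyⁱz ∈ L(A) for every i ≥ 0.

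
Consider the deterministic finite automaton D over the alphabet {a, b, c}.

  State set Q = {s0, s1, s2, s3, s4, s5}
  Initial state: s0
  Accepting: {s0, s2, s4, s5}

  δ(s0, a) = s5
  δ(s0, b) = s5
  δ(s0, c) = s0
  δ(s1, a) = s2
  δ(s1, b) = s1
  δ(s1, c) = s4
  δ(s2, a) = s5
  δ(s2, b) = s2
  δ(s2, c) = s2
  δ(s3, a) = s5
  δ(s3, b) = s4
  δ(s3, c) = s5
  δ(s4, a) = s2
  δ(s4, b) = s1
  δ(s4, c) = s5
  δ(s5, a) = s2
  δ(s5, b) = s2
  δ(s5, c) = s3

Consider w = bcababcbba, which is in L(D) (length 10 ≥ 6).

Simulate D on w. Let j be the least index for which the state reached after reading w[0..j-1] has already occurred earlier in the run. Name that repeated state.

s5

Run of D on w = b c a b a b c b b a:
  step 0: s0  (start)
  step 1: s5  (read b: s0→s5)
  step 2: s3  (read c: s5→s3)
  step 3: s5  (read a: s3→s5)   ← first repeat (s5 seen earlier)
  step 4: s2  (read b: s5→s2)
  step 5: s5  (read a: s2→s5)
  step 6: s2  (read b: s5→s2)
  step 7: s2  (read c: s2→s2)
  step 8: s2  (read b: s2→s2)
  step 9: s2  (read b: s2→s2)
  step 10: s5  (read a: s2→s5)

The earliest repeat is at step j = 3: D is in s5, which it already visited at step i = 1.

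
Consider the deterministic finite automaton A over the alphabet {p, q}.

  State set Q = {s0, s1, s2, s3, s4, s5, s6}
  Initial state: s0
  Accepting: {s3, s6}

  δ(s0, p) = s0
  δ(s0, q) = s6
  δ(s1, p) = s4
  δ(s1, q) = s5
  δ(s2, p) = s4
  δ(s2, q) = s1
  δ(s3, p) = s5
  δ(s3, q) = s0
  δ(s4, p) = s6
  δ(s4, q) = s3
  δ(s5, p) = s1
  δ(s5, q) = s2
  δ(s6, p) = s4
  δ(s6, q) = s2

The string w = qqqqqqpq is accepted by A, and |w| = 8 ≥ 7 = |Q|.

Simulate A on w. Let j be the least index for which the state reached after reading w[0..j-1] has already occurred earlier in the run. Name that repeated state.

Run of A on w = q q q q q q p q:
  step 0: s0  (start)
  step 1: s6  (read q: s0→s6)
  step 2: s2  (read q: s6→s2)
  step 3: s1  (read q: s2→s1)
  step 4: s5  (read q: s1→s5)
  step 5: s2  (read q: s5→s2)   ← first repeat (s2 seen earlier)
  step 6: s1  (read q: s2→s1)
  step 7: s4  (read p: s1→s4)
  step 8: s3  (read q: s4→s3)

The earliest repeat is at step j = 5: A is in s2, which it already visited at step i = 2.
Since A has 7 states, any run of length ≥ 7 visits 7+1 states, so by pigeonhole some state repeats within the first 7 steps — that repeat gives the pumpable loop.

s2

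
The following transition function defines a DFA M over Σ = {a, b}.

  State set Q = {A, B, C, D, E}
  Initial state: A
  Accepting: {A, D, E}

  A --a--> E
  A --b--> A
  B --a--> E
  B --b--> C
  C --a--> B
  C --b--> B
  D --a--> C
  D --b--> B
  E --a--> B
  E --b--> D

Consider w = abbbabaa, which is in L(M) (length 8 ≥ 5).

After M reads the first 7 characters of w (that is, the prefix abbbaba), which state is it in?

B

State sequence: A -a-> E -b-> D -b-> B -b-> C -a-> B -b-> C -a-> B

After reading 7 characters, M is in state B.
(This kind of state-tracing is the core of the pumping-lemma construction: with 5 states, pigeonhole forces a repeat within the first 5 steps.)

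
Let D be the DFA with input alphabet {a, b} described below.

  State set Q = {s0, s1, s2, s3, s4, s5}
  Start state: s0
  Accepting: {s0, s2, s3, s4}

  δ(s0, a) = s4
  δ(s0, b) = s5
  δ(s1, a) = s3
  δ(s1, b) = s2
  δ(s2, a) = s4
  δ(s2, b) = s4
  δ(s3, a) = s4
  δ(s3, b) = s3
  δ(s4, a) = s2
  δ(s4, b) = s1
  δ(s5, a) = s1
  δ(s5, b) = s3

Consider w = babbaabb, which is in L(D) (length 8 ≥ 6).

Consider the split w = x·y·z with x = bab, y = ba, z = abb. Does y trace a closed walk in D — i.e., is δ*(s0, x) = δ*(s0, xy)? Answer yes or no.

Run of D on the first 5 characters of w = b a b b a:
  step 0: s0  (start)
  step 1: s5  (read b: s0→s5)
  step 2: s1  (read a: s5→s1)
  step 3: s2  (read b: s1→s2)
  step 4: s4  (read b: s2→s4)
  step 5: s2  (read a: s4→s2)

After x (step 3): s2. After xy (step 5): s2.
They match, so y = ba drives D around a cycle from s2 back to itself; pumping y any number of times keeps D in s2 before reading z, and xyⁱz ∈ L(D) for every i ≥ 0.

yes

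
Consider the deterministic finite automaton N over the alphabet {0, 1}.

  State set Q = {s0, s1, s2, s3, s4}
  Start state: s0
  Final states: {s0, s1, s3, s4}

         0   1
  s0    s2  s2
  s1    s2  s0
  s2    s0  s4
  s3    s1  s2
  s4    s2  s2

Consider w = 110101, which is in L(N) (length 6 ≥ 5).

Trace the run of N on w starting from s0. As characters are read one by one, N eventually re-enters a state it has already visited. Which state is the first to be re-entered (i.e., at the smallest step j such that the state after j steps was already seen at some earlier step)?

s2

Run of N on w = 1 1 0 1 0 1:
  step 0: s0  (start)
  step 1: s2  (read 1: s0→s2)
  step 2: s4  (read 1: s2→s4)
  step 3: s2  (read 0: s4→s2)   ← first repeat (s2 seen earlier)
  step 4: s4  (read 1: s2→s4)
  step 5: s2  (read 0: s4→s2)
  step 6: s4  (read 1: s2→s4)

The earliest repeat is at step j = 3: N is in s2, which it already visited at step i = 1.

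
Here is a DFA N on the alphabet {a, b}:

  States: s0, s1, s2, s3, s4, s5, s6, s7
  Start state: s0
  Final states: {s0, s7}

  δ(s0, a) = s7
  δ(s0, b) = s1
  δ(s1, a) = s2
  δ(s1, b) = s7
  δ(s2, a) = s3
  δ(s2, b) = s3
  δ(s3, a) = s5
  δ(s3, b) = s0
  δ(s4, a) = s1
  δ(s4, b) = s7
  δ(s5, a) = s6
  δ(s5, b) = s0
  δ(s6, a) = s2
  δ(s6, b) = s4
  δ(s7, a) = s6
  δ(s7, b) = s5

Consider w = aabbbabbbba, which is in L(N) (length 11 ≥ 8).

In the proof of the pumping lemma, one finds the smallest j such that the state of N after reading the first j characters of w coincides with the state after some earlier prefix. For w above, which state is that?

s7

Run of N on w = a a b b b a b b b b a:
  step 0: s0  (start)
  step 1: s7  (read a: s0→s7)
  step 2: s6  (read a: s7→s6)
  step 3: s4  (read b: s6→s4)
  step 4: s7  (read b: s4→s7)   ← first repeat (s7 seen earlier)
  step 5: s5  (read b: s7→s5)
  step 6: s6  (read a: s5→s6)
  step 7: s4  (read b: s6→s4)
  step 8: s7  (read b: s4→s7)
  step 9: s5  (read b: s7→s5)
  step 10: s0  (read b: s5→s0)
  step 11: s7  (read a: s0→s7)

The earliest repeat is at step j = 4: N is in s7, which it already visited at step i = 1.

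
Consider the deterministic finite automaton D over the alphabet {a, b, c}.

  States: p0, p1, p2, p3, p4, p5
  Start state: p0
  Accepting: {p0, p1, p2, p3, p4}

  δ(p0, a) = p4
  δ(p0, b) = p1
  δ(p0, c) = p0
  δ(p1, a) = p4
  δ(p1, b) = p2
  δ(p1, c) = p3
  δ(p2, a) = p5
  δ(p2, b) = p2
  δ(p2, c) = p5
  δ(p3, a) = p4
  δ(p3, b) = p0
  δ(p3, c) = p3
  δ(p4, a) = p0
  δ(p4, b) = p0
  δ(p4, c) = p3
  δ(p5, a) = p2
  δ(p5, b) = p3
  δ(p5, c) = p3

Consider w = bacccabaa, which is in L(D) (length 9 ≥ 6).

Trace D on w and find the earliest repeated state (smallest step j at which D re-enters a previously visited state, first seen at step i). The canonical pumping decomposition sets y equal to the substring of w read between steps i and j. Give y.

State sequence: p0 -b-> p1 -a-> p4 -c-> p3 -c-> p3 -c-> p3 -a-> p4 -b-> p0 -a-> p4 -a-> p0
First repeat at step 4: p3 was already visited.

So i = 3, j = 4, giving x = w[0:3] = bac, y = w[3:4] = c, z = w[4:9] = cabaa.
Check: |xy| = 4 ≤ 6 and |y| = 1 ≥ 1. Reading y takes D from p3 back to p3, so every xyⁱz is accepted.

c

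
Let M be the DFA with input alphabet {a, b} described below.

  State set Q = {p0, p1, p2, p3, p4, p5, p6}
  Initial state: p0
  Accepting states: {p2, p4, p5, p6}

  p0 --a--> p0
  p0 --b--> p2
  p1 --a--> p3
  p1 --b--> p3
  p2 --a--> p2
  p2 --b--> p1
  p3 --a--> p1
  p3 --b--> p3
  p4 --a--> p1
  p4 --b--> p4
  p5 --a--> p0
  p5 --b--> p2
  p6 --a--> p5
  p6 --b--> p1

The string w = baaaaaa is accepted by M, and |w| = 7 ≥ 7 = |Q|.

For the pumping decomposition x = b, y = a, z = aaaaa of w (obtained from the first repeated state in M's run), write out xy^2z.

xy^2z = b·a·a·aaaaa = baaaaaaa.
Reading y = a takes M from p2 back to p2, so after x·y·y the machine is still in p2, and z then leads to the accepting state p2. Hence baaaaaaa ∈ L(M).

baaaaaaa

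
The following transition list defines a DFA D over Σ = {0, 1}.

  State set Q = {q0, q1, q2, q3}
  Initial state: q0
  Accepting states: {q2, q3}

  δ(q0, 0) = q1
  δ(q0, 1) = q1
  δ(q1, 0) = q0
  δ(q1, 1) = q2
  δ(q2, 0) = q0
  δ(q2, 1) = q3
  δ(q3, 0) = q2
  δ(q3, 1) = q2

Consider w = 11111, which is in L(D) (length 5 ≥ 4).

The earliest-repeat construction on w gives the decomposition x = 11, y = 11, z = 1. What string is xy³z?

111111111

xy^3z = 11·11·11·11·1 = 111111111.
Reading y = 11 takes D from q2 back to q2, so after x·y·y·y the machine is still in q2, and z then leads to the accepting state q3. Hence 111111111 ∈ L(D).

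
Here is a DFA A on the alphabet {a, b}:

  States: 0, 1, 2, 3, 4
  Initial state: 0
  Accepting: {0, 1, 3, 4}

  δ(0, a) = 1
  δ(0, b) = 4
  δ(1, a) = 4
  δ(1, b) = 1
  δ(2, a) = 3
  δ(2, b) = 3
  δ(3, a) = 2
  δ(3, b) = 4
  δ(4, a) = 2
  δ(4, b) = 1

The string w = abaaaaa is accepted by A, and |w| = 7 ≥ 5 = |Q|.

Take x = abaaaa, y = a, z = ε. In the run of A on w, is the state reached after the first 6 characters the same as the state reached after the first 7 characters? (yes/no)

no

Run of A on the first 7 characters of w = a b a a a a a:
  step 0: 0  (start)
  step 1: 1  (read a: 0→1)
  step 2: 1  (read b: 1→1)
  step 3: 4  (read a: 1→4)
  step 4: 2  (read a: 4→2)
  step 5: 3  (read a: 2→3)
  step 6: 2  (read a: 3→2)
  step 7: 3  (read a: 2→3)

After x (step 6): 2. After xy (step 7): 3.
They differ (2 ≠ 3), so y is not a cycle from the state after x; this split is not the one the pumping-lemma construction produces, and pumping y need not keep the string in L(A).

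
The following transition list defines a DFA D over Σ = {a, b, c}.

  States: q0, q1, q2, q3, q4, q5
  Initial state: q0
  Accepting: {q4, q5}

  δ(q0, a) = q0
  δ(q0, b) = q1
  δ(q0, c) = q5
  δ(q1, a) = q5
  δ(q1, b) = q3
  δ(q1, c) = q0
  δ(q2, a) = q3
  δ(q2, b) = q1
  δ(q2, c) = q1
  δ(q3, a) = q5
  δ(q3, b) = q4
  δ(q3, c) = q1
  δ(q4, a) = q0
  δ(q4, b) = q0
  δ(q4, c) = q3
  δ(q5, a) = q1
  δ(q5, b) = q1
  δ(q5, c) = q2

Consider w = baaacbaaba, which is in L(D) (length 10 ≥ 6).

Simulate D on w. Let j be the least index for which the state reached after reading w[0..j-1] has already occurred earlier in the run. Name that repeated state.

State sequence: q0 -b-> q1 -a-> q5 -a-> q1 -a-> q5 -c-> q2 -b-> q1 -a-> q5 -a-> q1 -b-> q3 -a-> q5
First repeat at step 3: q1 was already visited.

The earliest repeat is at step j = 3: D is in q1, which it already visited at step i = 1.
Pumping length from the standard proof: p = 6 (the number of states). The repeated state found above gives |xy| = j ≤ 6 and |y| = j − i ≥ 1.

q1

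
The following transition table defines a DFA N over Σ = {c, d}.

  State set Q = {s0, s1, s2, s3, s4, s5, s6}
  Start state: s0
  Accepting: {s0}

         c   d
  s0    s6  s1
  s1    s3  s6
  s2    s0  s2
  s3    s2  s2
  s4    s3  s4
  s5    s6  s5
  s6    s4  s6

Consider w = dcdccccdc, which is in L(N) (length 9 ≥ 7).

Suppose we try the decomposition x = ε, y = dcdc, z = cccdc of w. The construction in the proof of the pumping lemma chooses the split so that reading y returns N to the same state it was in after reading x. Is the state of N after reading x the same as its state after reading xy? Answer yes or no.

State sequence: s0 -d-> s1 -c-> s3 -d-> s2 -c-> s0

After x (step 0): s0. After xy (step 4): s0.
They match, so y = dcdc drives N around a cycle from s0 back to itself; pumping y any number of times keeps N in s0 before reading z, and xyⁱz ∈ L(N) for every i ≥ 0.

yes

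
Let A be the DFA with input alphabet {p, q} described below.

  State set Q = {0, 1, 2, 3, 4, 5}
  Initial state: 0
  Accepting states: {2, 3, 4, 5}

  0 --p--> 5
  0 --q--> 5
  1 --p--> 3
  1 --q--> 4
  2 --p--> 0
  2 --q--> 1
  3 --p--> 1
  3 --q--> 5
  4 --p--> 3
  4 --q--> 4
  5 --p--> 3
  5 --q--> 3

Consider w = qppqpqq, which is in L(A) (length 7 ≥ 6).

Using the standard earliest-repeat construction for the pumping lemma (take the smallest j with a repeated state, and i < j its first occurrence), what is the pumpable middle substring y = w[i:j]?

pqp

State sequence: 0 -q-> 5 -p-> 3 -p-> 1 -q-> 4 -p-> 3 -q-> 5 -q-> 3
First repeat at step 5: 3 was already visited.

So i = 2, j = 5, giving x = w[0:2] = qp, y = w[2:5] = pqp, z = w[5:7] = qq.
Check: |xy| = 5 ≤ 6 and |y| = 3 ≥ 1. Reading y takes A from 3 back to 3, so every xyⁱz is accepted.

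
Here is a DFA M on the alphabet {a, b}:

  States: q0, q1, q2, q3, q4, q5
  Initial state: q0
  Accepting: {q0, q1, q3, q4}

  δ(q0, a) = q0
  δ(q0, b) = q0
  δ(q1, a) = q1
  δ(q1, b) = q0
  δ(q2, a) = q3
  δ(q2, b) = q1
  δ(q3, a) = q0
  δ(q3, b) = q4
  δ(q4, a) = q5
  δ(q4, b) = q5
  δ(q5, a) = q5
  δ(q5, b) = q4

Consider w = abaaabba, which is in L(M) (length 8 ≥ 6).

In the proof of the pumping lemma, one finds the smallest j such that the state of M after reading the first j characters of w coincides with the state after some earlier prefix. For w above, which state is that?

q0

Run of M on w = a b a a a b b a:
  step 0: q0  (start)
  step 1: q0  (read a: q0→q0)   ← first repeat (q0 seen earlier)
  step 2: q0  (read b: q0→q0)
  step 3: q0  (read a: q0→q0)
  step 4: q0  (read a: q0→q0)
  step 5: q0  (read a: q0→q0)
  step 6: q0  (read b: q0→q0)
  step 7: q0  (read b: q0→q0)
  step 8: q0  (read a: q0→q0)

The earliest repeat is at step j = 1: M is in q0, which it already visited at step i = 0.
With |Q| = 6, pigeonhole forces a state repeat no later than step 6; the substring read between the first and second visits to that state can be pumped.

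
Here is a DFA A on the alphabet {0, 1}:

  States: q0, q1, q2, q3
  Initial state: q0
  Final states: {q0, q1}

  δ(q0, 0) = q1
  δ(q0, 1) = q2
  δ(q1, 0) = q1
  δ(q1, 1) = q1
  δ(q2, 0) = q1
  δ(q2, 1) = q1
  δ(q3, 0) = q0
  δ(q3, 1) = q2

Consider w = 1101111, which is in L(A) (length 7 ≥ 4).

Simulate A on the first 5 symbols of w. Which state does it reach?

q1

State sequence: q0 -1-> q2 -1-> q1 -0-> q1 -1-> q1 -1-> q1

After reading 5 characters, A is in state q1.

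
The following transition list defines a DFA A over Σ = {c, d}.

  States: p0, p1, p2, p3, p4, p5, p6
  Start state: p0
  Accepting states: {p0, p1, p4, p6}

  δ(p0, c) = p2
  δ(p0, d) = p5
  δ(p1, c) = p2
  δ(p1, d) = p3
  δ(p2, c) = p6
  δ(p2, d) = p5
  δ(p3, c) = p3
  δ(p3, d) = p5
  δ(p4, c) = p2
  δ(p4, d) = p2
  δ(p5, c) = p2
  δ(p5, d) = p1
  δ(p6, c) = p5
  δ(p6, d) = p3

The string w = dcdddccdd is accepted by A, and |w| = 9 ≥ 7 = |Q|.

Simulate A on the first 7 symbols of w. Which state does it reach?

p3

Run of A on the first 7 characters of w = d c d d d c c:
  step 0: p0  (start)
  step 1: p5  (read d: p0→p5)
  step 2: p2  (read c: p5→p2)
  step 3: p5  (read d: p2→p5)
  step 4: p1  (read d: p5→p1)
  step 5: p3  (read d: p1→p3)
  step 6: p3  (read c: p3→p3)
  step 7: p3  (read c: p3→p3)

After reading 7 characters, A is in state p3.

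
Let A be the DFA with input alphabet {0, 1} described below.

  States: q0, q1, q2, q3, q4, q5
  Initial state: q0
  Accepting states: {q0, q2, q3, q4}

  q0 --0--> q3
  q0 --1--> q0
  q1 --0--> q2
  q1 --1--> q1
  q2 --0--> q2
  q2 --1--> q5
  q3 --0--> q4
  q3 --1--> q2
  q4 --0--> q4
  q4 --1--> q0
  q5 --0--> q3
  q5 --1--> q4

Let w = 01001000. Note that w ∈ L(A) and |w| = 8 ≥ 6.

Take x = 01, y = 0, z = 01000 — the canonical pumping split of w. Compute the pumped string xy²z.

010001000

xy^2z = 01·0·0·01000 = 010001000.
Reading y = 0 takes A from q2 back to q2, so after x·y·y the machine is still in q2, and z then leads to the accepting state q4. Hence 010001000 ∈ L(A).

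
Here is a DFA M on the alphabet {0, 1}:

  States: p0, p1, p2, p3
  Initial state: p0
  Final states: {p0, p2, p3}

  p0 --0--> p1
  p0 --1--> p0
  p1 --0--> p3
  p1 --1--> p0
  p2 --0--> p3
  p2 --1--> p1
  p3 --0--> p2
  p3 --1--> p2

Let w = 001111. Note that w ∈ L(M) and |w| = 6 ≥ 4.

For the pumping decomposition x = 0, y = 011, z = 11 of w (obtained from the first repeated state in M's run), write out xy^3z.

xy^3z = 0·011·011·011·11 = 001101101111.
Reading y = 011 takes M from p1 back to p1, so after x·y·y·y the machine is still in p1, and z then leads to the accepting state p0. Hence 001101101111 ∈ L(M).

001101101111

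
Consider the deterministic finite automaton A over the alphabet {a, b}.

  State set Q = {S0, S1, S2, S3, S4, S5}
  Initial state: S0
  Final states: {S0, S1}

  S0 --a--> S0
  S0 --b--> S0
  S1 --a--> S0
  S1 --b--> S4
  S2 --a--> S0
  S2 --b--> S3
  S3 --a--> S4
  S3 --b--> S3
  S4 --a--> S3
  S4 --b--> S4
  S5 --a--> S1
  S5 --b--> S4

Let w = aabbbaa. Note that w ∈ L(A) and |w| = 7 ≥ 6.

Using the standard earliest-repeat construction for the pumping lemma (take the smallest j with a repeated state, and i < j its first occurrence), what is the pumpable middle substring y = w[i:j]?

Run of A on w = a a b b b a a:
  step 0: S0  (start)
  step 1: S0  (read a: S0→S0)   ← first repeat (S0 seen earlier)
  step 2: S0  (read a: S0→S0)
  step 3: S0  (read b: S0→S0)
  step 4: S0  (read b: S0→S0)
  step 5: S0  (read b: S0→S0)
  step 6: S0  (read a: S0→S0)
  step 7: S0  (read a: S0→S0)

So i = 0, j = 1, giving x = w[0:0] = ε, y = w[0:1] = a, z = w[1:7] = abbbaa.
Check: |xy| = 1 ≤ 6 and |y| = 1 ≥ 1. Reading y takes A from S0 back to S0, so every xyⁱz is accepted.

a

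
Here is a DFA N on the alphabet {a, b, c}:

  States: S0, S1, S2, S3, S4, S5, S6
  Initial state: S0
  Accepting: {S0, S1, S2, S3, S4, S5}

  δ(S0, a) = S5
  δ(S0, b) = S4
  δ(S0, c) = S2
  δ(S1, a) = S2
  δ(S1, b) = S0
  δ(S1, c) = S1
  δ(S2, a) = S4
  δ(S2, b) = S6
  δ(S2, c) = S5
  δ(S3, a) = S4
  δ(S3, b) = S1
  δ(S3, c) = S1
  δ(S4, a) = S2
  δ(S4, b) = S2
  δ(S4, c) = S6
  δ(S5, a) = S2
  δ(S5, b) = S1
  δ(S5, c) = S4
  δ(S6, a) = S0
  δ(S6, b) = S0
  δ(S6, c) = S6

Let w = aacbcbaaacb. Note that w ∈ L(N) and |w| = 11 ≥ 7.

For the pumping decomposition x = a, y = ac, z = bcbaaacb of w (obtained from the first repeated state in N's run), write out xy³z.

aacacacbcbaaacb

xy^3z = a·ac·ac·ac·bcbaaacb = aacacacbcbaaacb.
Reading y = ac takes N from S5 back to S5, so after x·y·y·y the machine is still in S5, and z then leads to the accepting state S0. Hence aacacacbcbaaacb ∈ L(N).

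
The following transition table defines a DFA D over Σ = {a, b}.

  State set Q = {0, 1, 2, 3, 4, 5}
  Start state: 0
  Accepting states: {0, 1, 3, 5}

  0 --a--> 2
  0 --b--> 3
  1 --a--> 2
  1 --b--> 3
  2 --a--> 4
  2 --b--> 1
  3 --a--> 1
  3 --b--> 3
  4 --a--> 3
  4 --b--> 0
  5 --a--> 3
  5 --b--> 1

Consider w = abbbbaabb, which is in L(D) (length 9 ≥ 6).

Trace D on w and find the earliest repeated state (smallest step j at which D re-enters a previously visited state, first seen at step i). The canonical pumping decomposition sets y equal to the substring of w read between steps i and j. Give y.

State sequence: 0 -a-> 2 -b-> 1 -b-> 3 -b-> 3 -b-> 3 -a-> 1 -a-> 2 -b-> 1 -b-> 3
First repeat at step 4: 3 was already visited.

So i = 3, j = 4, giving x = w[0:3] = abb, y = w[3:4] = b, z = w[4:9] = baabb.
Check: |xy| = 4 ≤ 6 and |y| = 1 ≥ 1. Reading y takes D from 3 back to 3, so every xyⁱz is accepted.
With |Q| = 6, pigeonhole forces a state repeat no later than step 6; the substring read between the first and second visits to that state can be pumped.

b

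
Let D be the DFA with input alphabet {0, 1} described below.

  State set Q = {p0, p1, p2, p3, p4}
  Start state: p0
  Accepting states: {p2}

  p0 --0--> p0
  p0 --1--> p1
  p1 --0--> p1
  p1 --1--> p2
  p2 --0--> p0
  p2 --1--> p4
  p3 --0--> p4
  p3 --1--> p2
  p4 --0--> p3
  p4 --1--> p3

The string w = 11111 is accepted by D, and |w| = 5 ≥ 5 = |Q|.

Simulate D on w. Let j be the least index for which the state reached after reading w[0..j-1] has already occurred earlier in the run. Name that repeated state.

State sequence: p0 -1-> p1 -1-> p2 -1-> p4 -1-> p3 -1-> p2
First repeat at step 5: p2 was already visited.

The earliest repeat is at step j = 5: D is in p2, which it already visited at step i = 2.

p2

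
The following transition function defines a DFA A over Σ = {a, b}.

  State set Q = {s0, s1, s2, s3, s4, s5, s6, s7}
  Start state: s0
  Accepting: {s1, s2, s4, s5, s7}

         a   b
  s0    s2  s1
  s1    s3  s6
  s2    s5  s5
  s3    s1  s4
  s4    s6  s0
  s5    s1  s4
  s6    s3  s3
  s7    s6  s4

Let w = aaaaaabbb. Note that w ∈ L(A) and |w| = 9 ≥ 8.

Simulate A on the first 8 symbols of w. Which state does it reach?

Run of A on the first 8 characters of w = a a a a a a b b:
  step 0: s0  (start)
  step 1: s2  (read a: s0→s2)
  step 2: s5  (read a: s2→s5)
  step 3: s1  (read a: s5→s1)
  step 4: s3  (read a: s1→s3)
  step 5: s1  (read a: s3→s1)
  step 6: s3  (read a: s1→s3)
  step 7: s4  (read b: s3→s4)
  step 8: s0  (read b: s4→s0)

After reading 8 characters, A is in state s0.
(This kind of state-tracing is the core of the pumping-lemma construction: with 8 states, pigeonhole forces a repeat within the first 8 steps.)

s0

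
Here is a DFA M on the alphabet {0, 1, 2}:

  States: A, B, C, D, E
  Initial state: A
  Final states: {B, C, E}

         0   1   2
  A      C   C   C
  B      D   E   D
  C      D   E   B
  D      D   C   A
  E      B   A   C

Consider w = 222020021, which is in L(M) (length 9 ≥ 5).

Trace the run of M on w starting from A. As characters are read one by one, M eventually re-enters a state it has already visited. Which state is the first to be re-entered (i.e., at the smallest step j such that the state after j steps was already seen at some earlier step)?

D

State sequence: A -2-> C -2-> B -2-> D -0-> D -2-> A -0-> C -0-> D -2-> A -1-> C
First repeat at step 4: D was already visited.

The earliest repeat is at step j = 4: M is in D, which it already visited at step i = 3.
The DFA has 5 states, so the proof of the pumping lemma guarantees a repeated state among the first 5+1 visited; the segment between the two visits is the pumpable y.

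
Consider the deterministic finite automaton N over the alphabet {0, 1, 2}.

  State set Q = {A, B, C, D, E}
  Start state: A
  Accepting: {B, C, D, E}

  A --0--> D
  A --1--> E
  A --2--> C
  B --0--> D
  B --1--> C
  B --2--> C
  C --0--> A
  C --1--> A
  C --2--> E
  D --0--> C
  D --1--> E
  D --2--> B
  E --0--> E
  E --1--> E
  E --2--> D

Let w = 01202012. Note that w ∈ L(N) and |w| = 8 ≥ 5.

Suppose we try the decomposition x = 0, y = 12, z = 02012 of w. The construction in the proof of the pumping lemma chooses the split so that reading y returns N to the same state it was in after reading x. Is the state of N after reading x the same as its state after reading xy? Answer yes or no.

yes

State sequence: A -0-> D -1-> E -2-> D

After x (step 1): D. After xy (step 3): D.
They match, so y = 12 drives N around a cycle from D back to itself; pumping y any number of times keeps N in D before reading z, and xyⁱz ∈ L(N) for every i ≥ 0.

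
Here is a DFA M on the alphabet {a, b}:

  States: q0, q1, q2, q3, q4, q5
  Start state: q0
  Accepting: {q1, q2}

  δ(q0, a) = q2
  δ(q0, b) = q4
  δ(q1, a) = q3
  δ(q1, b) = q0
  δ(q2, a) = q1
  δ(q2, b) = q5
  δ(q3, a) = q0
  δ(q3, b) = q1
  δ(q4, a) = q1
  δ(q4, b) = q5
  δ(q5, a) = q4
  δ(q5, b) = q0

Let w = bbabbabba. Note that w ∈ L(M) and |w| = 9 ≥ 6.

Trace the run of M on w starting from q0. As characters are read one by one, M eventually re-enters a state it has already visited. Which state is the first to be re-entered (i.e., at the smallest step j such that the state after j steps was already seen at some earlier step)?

Run of M on w = b b a b b a b b a:
  step 0: q0  (start)
  step 1: q4  (read b: q0→q4)
  step 2: q5  (read b: q4→q5)
  step 3: q4  (read a: q5→q4)   ← first repeat (q4 seen earlier)
  step 4: q5  (read b: q4→q5)
  step 5: q0  (read b: q5→q0)
  step 6: q2  (read a: q0→q2)
  step 7: q5  (read b: q2→q5)
  step 8: q0  (read b: q5→q0)
  step 9: q2  (read a: q0→q2)

The earliest repeat is at step j = 3: M is in q4, which it already visited at step i = 1.

q4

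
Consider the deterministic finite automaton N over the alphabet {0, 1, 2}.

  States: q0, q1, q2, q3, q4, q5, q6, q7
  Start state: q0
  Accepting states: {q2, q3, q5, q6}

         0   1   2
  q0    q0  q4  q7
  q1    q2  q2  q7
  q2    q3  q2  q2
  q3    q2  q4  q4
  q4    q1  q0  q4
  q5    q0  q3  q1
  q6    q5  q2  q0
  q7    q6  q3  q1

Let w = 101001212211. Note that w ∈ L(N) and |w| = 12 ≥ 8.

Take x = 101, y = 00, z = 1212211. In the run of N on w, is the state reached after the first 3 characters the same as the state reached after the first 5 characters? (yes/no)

Run of N on the first 5 characters of w = 1 0 1 0 0:
  step 0: q0  (start)
  step 1: q4  (read 1: q0→q4)
  step 2: q1  (read 0: q4→q1)
  step 3: q2  (read 1: q1→q2)
  step 4: q3  (read 0: q2→q3)
  step 5: q2  (read 0: q3→q2)

After x (step 3): q2. After xy (step 5): q2.
They match, so y = 00 drives N around a cycle from q2 back to itself; pumping y any number of times keeps N in q2 before reading z, and xyⁱz ∈ L(N) for every i ≥ 0.

yes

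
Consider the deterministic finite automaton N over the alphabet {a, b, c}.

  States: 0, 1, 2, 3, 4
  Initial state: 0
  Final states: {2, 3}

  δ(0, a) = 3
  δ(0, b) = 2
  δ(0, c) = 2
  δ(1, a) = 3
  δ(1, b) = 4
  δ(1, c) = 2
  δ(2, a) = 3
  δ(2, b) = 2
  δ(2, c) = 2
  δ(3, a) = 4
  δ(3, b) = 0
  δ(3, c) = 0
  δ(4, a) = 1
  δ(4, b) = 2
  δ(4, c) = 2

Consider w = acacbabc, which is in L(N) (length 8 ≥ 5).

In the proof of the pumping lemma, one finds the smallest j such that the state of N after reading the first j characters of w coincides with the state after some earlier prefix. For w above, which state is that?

State sequence: 0 -a-> 3 -c-> 0 -a-> 3 -c-> 0 -b-> 2 -a-> 3 -b-> 0 -c-> 2
First repeat at step 2: 0 was already visited.

The earliest repeat is at step j = 2: N is in 0, which it already visited at step i = 0.

0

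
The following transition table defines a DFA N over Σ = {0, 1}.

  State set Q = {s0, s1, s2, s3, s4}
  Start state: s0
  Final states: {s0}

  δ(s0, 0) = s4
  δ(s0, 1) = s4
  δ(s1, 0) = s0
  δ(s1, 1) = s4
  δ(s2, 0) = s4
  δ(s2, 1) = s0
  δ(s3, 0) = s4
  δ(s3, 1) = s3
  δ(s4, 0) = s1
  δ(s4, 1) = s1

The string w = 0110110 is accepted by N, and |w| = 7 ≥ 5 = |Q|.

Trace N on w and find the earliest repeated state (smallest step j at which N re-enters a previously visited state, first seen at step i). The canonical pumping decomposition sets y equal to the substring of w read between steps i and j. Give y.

Run of N on w = 0 1 1 0 1 1 0:
  step 0: s0  (start)
  step 1: s4  (read 0: s0→s4)
  step 2: s1  (read 1: s4→s1)
  step 3: s4  (read 1: s1→s4)   ← first repeat (s4 seen earlier)
  step 4: s1  (read 0: s4→s1)
  step 5: s4  (read 1: s1→s4)
  step 6: s1  (read 1: s4→s1)
  step 7: s0  (read 0: s1→s0)

So i = 1, j = 3, giving x = w[0:1] = 0, y = w[1:3] = 11, z = w[3:7] = 0110.
Check: |xy| = 3 ≤ 5 and |y| = 2 ≥ 1. Reading y takes N from s4 back to s4, so every xyⁱz is accepted.

11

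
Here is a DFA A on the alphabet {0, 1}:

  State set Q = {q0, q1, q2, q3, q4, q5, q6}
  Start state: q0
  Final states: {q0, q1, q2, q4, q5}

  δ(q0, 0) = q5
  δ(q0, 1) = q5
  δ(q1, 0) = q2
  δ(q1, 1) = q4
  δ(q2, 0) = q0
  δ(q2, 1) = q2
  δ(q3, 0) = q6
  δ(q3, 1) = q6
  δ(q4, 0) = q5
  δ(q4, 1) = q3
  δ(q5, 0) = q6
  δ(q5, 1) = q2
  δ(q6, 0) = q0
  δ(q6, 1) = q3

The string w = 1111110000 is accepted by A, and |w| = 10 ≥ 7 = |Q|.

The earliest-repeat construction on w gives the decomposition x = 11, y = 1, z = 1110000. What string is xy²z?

11111110000

xy^2z = 11·1·1·1110000 = 11111110000.
Reading y = 1 takes A from q2 back to q2, so after x·y·y the machine is still in q2, and z then leads to the accepting state q0. Hence 11111110000 ∈ L(A).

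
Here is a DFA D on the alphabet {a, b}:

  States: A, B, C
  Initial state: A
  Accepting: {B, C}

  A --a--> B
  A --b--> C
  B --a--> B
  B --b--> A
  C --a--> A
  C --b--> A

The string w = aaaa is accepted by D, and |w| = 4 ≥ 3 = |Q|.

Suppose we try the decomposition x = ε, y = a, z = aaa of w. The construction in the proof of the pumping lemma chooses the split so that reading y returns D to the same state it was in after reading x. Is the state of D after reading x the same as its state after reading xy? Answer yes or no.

no

State sequence: A -a-> B

After x (step 0): A. After xy (step 1): B.
They differ (A ≠ B), so y is not a cycle from the state after x; this split is not the one the pumping-lemma construction produces, and pumping y need not keep the string in L(D).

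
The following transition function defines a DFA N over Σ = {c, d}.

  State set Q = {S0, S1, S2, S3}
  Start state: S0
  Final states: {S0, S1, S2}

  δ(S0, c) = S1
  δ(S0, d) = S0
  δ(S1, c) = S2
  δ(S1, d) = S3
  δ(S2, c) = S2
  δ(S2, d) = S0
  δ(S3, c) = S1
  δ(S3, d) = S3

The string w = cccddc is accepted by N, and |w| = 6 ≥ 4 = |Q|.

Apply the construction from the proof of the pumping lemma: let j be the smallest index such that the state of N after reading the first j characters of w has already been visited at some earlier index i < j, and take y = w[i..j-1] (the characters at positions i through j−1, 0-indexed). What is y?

State sequence: S0 -c-> S1 -c-> S2 -c-> S2 -d-> S0 -d-> S0 -c-> S1
First repeat at step 3: S2 was already visited.

So i = 2, j = 3, giving x = w[0:2] = cc, y = w[2:3] = c, z = w[3:6] = ddc.
Check: |xy| = 3 ≤ 4 and |y| = 1 ≥ 1. Reading y takes N from S2 back to S2, so every xyⁱz is accepted.
With |Q| = 4, pigeonhole forces a state repeat no later than step 4; the substring read between the first and second visits to that state can be pumped.

c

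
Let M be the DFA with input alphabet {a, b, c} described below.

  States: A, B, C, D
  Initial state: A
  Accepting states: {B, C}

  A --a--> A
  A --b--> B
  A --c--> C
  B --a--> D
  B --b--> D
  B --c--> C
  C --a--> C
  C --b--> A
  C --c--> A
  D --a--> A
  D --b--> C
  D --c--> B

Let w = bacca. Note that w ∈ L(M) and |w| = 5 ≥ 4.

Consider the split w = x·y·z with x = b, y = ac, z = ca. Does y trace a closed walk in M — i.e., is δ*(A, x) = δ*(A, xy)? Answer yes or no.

Run of M on the first 3 characters of w = b a c:
  step 0: A  (start)
  step 1: B  (read b: A→B)
  step 2: D  (read a: B→D)
  step 3: B  (read c: D→B)

After x (step 1): B. After xy (step 3): B.
They match, so y = ac drives M around a cycle from B back to itself; pumping y any number of times keeps M in B before reading z, and xyⁱz ∈ L(M) for every i ≥ 0.

yes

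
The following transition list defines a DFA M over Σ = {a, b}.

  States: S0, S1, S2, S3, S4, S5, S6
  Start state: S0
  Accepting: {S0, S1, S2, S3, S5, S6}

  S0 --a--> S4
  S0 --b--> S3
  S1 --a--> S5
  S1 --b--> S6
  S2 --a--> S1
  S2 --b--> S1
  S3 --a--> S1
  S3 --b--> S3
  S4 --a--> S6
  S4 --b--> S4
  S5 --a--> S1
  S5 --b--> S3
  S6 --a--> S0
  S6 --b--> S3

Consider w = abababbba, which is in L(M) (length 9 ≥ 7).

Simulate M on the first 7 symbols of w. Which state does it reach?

S3

State sequence: S0 -a-> S4 -b-> S4 -a-> S6 -b-> S3 -a-> S1 -b-> S6 -b-> S3

After reading 7 characters, M is in state S3.
(This kind of state-tracing is the core of the pumping-lemma construction: with 7 states, pigeonhole forces a repeat within the first 7 steps.)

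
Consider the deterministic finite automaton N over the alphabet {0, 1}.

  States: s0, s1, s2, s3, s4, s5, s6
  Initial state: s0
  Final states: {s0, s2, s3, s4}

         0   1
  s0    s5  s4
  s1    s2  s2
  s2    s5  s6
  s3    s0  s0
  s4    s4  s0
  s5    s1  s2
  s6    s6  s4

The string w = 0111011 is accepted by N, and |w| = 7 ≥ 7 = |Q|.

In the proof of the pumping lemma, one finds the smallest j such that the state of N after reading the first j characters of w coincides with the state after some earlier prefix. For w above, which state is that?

s4

State sequence: s0 -0-> s5 -1-> s2 -1-> s6 -1-> s4 -0-> s4 -1-> s0 -1-> s4
First repeat at step 5: s4 was already visited.

The earliest repeat is at step j = 5: N is in s4, which it already visited at step i = 4.
Since N has 7 states, any run of length ≥ 7 visits 7+1 states, so by pigeonhole some state repeats within the first 7 steps — that repeat gives the pumpable loop.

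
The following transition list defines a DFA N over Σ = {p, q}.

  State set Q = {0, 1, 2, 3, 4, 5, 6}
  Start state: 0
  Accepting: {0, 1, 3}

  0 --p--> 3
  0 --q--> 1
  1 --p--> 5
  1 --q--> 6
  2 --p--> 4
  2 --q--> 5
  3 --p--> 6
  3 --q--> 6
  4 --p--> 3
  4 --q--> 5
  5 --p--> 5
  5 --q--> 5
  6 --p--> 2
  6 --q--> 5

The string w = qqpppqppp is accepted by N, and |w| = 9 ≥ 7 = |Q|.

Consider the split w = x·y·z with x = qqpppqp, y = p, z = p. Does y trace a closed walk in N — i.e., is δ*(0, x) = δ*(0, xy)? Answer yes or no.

State sequence: 0 -q-> 1 -q-> 6 -p-> 2 -p-> 4 -p-> 3 -q-> 6 -p-> 2 -p-> 4

After x (step 7): 2. After xy (step 8): 4.
They differ (2 ≠ 4), so y is not a cycle from the state after x; this split is not the one the pumping-lemma construction produces, and pumping y need not keep the string in L(N).

no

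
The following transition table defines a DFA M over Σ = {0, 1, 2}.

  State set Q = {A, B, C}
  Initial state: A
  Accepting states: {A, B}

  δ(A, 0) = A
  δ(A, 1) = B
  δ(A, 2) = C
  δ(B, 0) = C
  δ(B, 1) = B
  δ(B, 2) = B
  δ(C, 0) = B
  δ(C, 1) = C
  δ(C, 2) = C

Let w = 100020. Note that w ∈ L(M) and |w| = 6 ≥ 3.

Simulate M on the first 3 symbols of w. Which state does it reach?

Run of M on the first 3 characters of w = 1 0 0:
  step 0: A  (start)
  step 1: B  (read 1: A→B)
  step 2: C  (read 0: B→C)
  step 3: B  (read 0: C→B)

After reading 3 characters, M is in state B.
(This kind of state-tracing is the core of the pumping-lemma construction: with 3 states, pigeonhole forces a repeat within the first 3 steps.)

B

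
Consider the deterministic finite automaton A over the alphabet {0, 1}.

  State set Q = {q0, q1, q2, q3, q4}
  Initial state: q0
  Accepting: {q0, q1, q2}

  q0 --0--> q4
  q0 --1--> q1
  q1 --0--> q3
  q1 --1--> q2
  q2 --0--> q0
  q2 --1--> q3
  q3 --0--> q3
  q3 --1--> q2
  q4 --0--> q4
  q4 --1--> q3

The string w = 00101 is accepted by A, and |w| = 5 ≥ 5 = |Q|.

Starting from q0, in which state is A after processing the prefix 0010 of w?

State sequence: q0 -0-> q4 -0-> q4 -1-> q3 -0-> q3

After reading 4 characters, A is in state q3.
(This kind of state-tracing is the core of the pumping-lemma construction: with 5 states, pigeonhole forces a repeat within the first 5 steps.)

q3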